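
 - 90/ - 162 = 5/9 = 0.56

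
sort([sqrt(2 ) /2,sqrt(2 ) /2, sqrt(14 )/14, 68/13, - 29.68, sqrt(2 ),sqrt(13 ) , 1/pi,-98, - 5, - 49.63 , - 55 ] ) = [ - 98, - 55,  -  49.63, -29.68, - 5 , sqrt(14 ) /14,1/pi,sqrt( 2 )/2,sqrt(2)/2, sqrt(2 ), sqrt(13), 68/13]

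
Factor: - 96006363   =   - 3^1*131^1*244291^1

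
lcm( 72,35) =2520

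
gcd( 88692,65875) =1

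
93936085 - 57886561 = 36049524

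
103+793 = 896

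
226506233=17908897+208597336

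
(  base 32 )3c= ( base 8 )154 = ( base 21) 53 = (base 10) 108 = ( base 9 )130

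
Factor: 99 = 3^2*11^1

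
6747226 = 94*71779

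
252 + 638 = 890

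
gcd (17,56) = 1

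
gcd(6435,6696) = 9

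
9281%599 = 296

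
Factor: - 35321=  -  11^1*13^2*19^1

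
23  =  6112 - 6089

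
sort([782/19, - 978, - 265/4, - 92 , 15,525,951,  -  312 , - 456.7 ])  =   [ - 978 , - 456.7, - 312 , - 92 , - 265/4 , 15, 782/19,  525,951 ] 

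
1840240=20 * 92012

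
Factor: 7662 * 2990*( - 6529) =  - 149575342020 = - 2^2*3^1 *5^1 *13^1*23^1 * 1277^1*6529^1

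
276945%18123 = 5100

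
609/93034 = 609/93034 =0.01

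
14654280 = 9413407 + 5240873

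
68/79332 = 17/19833= 0.00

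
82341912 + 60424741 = 142766653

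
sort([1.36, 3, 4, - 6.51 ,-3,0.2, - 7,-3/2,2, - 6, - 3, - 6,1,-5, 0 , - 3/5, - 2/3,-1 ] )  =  [ - 7 , - 6.51,- 6, - 6, - 5, - 3, - 3, - 3/2, - 1,  -  2/3 ,  -  3/5, 0 , 0.2 , 1,  1.36, 2,3,4]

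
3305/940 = 661/188 = 3.52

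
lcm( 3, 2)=6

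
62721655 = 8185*7663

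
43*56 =2408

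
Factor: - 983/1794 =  - 2^( - 1 )*3^(-1)*13^(- 1)* 23^( - 1)*983^1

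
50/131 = 50/131 = 0.38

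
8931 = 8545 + 386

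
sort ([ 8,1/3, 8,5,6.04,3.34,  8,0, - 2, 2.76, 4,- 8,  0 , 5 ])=[ - 8, - 2,0,0,1/3,2.76,3.34,  4,5,5, 6.04,8,8, 8] 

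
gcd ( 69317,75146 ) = 1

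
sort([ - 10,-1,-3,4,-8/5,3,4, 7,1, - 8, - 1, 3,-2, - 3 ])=[-10, - 8,-3, -3, - 2,-8/5, - 1,  -  1, 1, 3, 3, 4, 4, 7 ]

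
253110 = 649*390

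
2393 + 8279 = 10672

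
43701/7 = 6243 = 6243.00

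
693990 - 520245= 173745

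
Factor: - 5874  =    -  2^1*3^1*11^1*89^1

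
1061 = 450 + 611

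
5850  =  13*450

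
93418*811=75761998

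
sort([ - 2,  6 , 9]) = [  -  2, 6,9]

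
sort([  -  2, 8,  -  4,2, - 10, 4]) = [ - 10, - 4, - 2, 2,4,  8 ]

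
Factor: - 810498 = -2^1 * 3^1*13^1*10391^1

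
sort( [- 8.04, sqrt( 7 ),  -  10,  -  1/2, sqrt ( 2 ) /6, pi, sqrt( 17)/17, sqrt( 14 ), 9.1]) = [ - 10, - 8.04,-1/2, sqrt(2)/6, sqrt(17)/17, sqrt(7),pi, sqrt(14), 9.1]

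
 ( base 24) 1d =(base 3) 1101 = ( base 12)31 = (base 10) 37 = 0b100101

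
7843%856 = 139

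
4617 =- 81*( - 57) 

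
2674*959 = 2564366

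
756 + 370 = 1126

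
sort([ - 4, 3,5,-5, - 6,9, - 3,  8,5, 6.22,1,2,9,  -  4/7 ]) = [ - 6, - 5, - 4, - 3, -4/7,1,2,3,5,5, 6.22,8,9,9] 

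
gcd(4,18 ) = 2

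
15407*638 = 9829666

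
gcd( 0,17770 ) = 17770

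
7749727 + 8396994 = 16146721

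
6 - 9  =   - 3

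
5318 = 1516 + 3802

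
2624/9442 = 1312/4721  =  0.28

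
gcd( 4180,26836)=4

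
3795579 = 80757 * 47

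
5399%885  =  89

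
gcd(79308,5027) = 1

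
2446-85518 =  - 83072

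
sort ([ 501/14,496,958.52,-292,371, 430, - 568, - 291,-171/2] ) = [-568, - 292, - 291, - 171/2,  501/14,371,430, 496, 958.52 ] 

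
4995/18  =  555/2 = 277.50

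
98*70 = 6860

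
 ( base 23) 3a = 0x4F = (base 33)2d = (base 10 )79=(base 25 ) 34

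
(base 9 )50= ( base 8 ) 55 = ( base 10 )45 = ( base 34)1b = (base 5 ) 140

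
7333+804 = 8137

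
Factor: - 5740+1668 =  - 4072 =- 2^3*509^1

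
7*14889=104223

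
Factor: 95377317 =3^1*7^1*29^1*  199^1*787^1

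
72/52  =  18/13 = 1.38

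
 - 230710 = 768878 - 999588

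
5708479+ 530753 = 6239232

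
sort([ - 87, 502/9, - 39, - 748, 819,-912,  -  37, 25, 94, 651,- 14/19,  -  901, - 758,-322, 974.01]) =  [ - 912, - 901, - 758, - 748, - 322 , - 87,  -  39, - 37, - 14/19, 25, 502/9, 94,  651, 819, 974.01]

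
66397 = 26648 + 39749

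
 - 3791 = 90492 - 94283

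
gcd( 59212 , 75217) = 1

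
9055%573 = 460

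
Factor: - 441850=  -  2^1*5^2 *8837^1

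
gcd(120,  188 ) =4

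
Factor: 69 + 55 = 2^2*31^1  =  124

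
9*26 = 234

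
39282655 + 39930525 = 79213180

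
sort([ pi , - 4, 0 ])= [ - 4,0,pi ] 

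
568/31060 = 142/7765 = 0.02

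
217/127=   217/127= 1.71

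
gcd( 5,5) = 5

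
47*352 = 16544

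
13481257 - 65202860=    - 51721603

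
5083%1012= 23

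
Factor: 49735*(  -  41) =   -  5^1* 7^3*29^1 * 41^1= - 2039135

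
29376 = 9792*3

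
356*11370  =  4047720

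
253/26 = 253/26= 9.73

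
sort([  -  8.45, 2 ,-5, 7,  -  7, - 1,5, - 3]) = [ - 8.45,- 7,-5,- 3, - 1, 2, 5, 7] 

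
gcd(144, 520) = 8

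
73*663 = 48399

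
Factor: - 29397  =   -3^1*41^1*239^1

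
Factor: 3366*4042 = 13605372 = 2^2*3^2*11^1*17^1 * 43^1*47^1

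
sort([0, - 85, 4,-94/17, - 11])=[ - 85, - 11, - 94/17, 0,4]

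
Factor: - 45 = -3^2*5^1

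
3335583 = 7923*421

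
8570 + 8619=17189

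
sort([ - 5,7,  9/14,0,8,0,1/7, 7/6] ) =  [ - 5 , 0, 0,1/7,9/14, 7/6, 7,8] 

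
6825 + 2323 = 9148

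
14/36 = 7/18 = 0.39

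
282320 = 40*7058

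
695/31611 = 695/31611 = 0.02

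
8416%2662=430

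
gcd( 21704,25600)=8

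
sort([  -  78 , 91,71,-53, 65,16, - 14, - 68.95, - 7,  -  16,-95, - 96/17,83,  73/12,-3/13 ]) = [ - 95 , - 78,  -  68.95, -53,  -  16 , - 14, - 7,- 96/17, - 3/13,73/12,16 , 65,  71,  83, 91 ] 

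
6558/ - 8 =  - 820 + 1/4= - 819.75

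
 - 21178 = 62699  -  83877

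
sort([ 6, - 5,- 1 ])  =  [ - 5, - 1,  6 ] 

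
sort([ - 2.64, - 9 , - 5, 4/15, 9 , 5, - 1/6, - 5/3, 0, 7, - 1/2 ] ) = [ - 9,-5, - 2.64,-5/3, - 1/2,-1/6,0, 4/15, 5, 7, 9]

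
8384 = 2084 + 6300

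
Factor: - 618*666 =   -  2^2 * 3^3*37^1*103^1 = - 411588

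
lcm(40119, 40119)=40119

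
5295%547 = 372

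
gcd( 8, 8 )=8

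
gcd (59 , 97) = 1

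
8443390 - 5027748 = 3415642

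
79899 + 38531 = 118430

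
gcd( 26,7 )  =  1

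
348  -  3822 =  - 3474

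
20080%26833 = 20080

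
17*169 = 2873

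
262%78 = 28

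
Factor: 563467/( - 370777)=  - 11^( - 1 )*37^( - 1 )*911^( - 1)*563467^1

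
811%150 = 61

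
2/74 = 1/37 = 0.03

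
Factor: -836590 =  - 2^1*5^1*269^1*311^1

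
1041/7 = 148 + 5/7 = 148.71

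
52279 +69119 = 121398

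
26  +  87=113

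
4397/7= 4397/7= 628.14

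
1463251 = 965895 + 497356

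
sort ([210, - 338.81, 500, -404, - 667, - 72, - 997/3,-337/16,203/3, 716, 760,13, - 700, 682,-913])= [ - 913 , - 700,-667, - 404, - 338.81,  -  997/3, -72, - 337/16, 13,203/3, 210, 500, 682,716, 760 ] 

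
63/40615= 63/40615  =  0.00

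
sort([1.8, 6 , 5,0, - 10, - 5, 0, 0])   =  [ - 10 ,-5, 0,0, 0, 1.8,  5, 6] 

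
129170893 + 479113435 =608284328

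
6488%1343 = 1116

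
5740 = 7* 820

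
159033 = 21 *7573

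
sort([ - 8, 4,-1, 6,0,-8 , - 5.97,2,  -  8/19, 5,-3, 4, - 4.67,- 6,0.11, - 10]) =[ - 10 , - 8,  -  8, - 6, - 5.97,- 4.67 , - 3,-1,  -  8/19, 0 , 0.11, 2,4,4, 5, 6] 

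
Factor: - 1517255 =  - 5^1*43^1*7057^1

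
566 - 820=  - 254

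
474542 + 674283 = 1148825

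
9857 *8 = 78856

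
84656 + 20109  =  104765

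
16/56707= 16/56707 = 0.00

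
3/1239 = 1/413 = 0.00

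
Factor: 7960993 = 29^1*274517^1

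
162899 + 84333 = 247232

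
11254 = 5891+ 5363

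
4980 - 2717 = 2263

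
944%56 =48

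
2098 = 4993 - 2895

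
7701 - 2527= 5174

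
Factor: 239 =239^1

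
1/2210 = 1/2210 = 0.00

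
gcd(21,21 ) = 21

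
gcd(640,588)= 4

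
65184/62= 1051 + 11/31  =  1051.35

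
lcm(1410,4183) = 125490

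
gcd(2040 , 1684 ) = 4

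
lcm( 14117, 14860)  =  282340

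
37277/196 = 190 + 37/196 = 190.19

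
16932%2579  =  1458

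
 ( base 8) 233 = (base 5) 1110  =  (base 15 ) a5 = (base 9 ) 182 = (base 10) 155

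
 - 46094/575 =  - 81 + 481/575 = - 80.16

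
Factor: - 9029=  - 9029^1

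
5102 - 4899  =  203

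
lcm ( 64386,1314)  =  64386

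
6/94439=6/94439 =0.00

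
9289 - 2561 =6728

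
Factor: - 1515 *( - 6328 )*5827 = 55862982840 = 2^3 *3^1*5^1*7^1*101^1*113^1*5827^1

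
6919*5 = 34595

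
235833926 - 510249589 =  - 274415663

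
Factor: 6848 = 2^6*107^1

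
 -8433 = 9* ( - 937) 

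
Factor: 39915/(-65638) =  -45/74 = - 2^(-1) * 3^2*5^1*37^ (  -  1)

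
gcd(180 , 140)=20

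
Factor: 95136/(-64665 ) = -2^5*3^( - 2)*5^( - 1)*479^ ( - 1)*991^1 = - 31712/21555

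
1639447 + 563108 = 2202555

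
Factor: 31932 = 2^2*3^2*887^1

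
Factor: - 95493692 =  - 2^2*7^1*17^2 * 11801^1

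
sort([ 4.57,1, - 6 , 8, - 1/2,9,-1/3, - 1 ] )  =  [ - 6, - 1, - 1/2, - 1/3, 1, 4.57,8, 9] 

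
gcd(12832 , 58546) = 802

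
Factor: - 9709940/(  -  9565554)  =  4854970/4782777 = 2^1 * 3^( -1)*5^1*485497^1 *1594259^( - 1)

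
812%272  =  268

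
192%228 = 192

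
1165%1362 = 1165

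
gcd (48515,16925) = 5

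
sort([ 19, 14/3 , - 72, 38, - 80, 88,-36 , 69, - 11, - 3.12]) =[ - 80,-72, - 36, - 11, - 3.12, 14/3,19, 38,69 , 88] 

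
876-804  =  72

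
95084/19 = 95084/19= 5004.42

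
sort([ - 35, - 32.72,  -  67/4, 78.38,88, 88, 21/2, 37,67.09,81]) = [ - 35, - 32.72, - 67/4 , 21/2,37, 67.09,78.38, 81,  88,88 ]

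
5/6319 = 5/6319 = 0.00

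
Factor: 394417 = 17^1 * 23201^1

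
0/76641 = 0 = 0.00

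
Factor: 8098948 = 2^2*11^1* 13^1*14159^1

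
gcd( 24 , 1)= 1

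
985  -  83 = 902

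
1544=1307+237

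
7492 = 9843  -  2351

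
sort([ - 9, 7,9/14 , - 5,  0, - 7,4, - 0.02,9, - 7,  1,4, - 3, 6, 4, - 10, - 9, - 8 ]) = [ - 10, - 9, - 9, - 8, - 7, - 7, - 5, - 3, - 0.02,  0,9/14,1, 4,4,4,6,7  ,  9 ] 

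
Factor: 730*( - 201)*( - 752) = 2^5*3^1*5^1*47^1*67^1*73^1=110340960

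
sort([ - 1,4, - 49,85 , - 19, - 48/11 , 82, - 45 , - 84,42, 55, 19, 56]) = [ - 84, - 49, - 45, - 19, - 48/11, - 1, 4, 19 , 42,55, 56,82, 85 ] 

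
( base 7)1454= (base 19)1b8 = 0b1001000010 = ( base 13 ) 356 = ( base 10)578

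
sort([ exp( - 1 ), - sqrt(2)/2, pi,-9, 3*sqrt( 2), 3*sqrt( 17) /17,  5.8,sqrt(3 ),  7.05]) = [ - 9, - sqrt( 2) /2,exp( - 1),3*sqrt(17 ) /17,sqrt(3 ), pi , 3*sqrt(2), 5.8, 7.05] 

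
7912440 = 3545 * 2232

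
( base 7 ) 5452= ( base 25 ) 32N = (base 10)1948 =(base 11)1511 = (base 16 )79c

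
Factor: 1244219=97^1 * 101^1*127^1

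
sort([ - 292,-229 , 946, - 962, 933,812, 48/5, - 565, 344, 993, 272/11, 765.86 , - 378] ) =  [  -  962, - 565, - 378, - 292, - 229, 48/5,272/11, 344, 765.86, 812, 933,946,993 ]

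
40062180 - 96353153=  - 56290973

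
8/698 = 4/349 = 0.01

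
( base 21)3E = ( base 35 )27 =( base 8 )115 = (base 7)140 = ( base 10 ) 77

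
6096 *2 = 12192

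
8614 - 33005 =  - 24391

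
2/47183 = 2/47183 = 0.00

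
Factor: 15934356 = 2^2 * 3^2*113^1*3917^1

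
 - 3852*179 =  - 689508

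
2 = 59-57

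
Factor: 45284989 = 45284989^1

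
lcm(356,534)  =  1068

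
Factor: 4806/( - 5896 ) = -2403/2948 = - 2^( -2 )*3^3*11^(- 1)*67^( -1 ) * 89^1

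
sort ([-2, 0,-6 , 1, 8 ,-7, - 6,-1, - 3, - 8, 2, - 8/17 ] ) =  [ - 8,-7,  -  6, -6,-3, - 2,-1,  -  8/17,0, 1, 2, 8 ]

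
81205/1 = 81205  =  81205.00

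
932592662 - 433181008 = 499411654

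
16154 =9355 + 6799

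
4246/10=2123/5 = 424.60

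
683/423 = 683/423 = 1.61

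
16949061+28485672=45434733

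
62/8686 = 31/4343 = 0.01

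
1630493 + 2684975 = 4315468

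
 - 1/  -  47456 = 1/47456 = 0.00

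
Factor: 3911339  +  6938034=43^1*191^1 * 1321^1 =10849373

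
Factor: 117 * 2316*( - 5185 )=-1404989820 = - 2^2*3^3*5^1*13^1*17^1 * 61^1*193^1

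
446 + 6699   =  7145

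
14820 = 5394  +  9426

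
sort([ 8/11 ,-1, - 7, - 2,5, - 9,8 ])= [ - 9, - 7,- 2, - 1,8/11,5,8 ] 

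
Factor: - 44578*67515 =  - 2^1*3^1*5^1*7^1*31^1*643^1* 719^1= - 3009683670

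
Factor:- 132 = -2^2*3^1 * 11^1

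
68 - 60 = 8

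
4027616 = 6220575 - 2192959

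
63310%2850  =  610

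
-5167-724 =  -5891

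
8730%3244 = 2242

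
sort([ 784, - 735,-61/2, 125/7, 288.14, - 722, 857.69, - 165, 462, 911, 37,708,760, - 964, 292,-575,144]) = [ - 964, - 735, - 722,-575, - 165, - 61/2,  125/7,37,144,288.14, 292, 462,708,760,  784, 857.69, 911 ]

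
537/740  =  537/740 = 0.73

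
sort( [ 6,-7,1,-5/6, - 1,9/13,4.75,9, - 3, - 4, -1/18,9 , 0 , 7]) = [- 7, - 4, - 3, - 1, - 5/6, - 1/18,0,  9/13, 1,4.75,6,7,9,  9] 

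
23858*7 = 167006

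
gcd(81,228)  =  3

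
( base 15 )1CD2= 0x1880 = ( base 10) 6272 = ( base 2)1100010000000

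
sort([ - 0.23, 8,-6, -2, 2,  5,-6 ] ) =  [ - 6 ,-6,  -  2, - 0.23, 2,5,8]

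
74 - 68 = 6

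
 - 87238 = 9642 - 96880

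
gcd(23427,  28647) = 9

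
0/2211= 0  =  0.00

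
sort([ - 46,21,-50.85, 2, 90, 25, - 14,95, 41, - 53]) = [ - 53,-50.85, - 46, -14, 2,21, 25,41, 90, 95 ] 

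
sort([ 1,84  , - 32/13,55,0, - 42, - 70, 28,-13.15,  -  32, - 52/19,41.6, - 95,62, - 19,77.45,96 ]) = [ - 95,  -  70, - 42,- 32, - 19 ,-13.15, - 52/19, - 32/13,0,1 , 28,41.6,55 , 62,77.45,84,96 ]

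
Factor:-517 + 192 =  - 5^2*13^1= - 325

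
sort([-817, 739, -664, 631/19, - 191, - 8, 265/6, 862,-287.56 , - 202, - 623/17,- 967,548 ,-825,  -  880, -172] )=[ - 967, - 880, - 825 ,-817, - 664, - 287.56, - 202, - 191, - 172,- 623/17, - 8,  631/19, 265/6, 548, 739  ,  862]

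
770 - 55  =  715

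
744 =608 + 136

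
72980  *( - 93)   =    -  6787140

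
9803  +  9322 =19125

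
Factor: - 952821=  - 3^2*23^1*4603^1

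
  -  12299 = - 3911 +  - 8388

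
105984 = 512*207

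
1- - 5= 6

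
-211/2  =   - 211/2=-105.50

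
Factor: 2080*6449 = 2^5*5^1 * 13^1*6449^1=13413920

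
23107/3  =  23107/3 = 7702.33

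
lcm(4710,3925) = 23550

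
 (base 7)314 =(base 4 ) 2132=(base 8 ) 236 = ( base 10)158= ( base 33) 4Q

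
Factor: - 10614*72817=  - 772879638 = -2^1*3^1  *29^1*61^1*72817^1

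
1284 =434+850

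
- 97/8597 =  - 1 + 8500/8597=- 0.01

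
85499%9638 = 8395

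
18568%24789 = 18568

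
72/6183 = 8/687  =  0.01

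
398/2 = 199=199.00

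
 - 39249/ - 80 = 39249/80 = 490.61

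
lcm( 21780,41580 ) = 457380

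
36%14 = 8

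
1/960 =1/960=0.00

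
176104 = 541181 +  - 365077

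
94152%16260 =12852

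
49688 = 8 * 6211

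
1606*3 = 4818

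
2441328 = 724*3372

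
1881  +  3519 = 5400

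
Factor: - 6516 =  - 2^2*3^2*181^1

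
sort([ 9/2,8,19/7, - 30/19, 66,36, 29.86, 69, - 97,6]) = [ - 97, - 30/19,19/7, 9/2 , 6, 8,29.86,36,66,69 ]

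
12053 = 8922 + 3131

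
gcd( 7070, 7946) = 2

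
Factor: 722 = 2^1*19^2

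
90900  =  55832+35068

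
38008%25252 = 12756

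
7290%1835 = 1785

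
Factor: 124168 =2^3* 11^1*17^1*83^1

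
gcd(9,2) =1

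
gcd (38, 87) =1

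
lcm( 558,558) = 558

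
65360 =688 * 95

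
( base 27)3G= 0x61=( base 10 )97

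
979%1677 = 979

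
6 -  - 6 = 12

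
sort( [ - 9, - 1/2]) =[  -  9, - 1/2] 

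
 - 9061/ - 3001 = 9061/3001= 3.02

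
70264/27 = 70264/27 = 2602.37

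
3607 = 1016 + 2591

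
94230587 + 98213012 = 192443599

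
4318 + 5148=9466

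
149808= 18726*8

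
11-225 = - 214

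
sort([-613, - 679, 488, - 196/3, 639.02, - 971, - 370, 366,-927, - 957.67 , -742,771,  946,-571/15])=[ - 971 ,-957.67,-927, - 742,-679, - 613, - 370, - 196/3, - 571/15 , 366,488, 639.02,771,946]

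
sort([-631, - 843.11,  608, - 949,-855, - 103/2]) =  [  -  949,  -  855, - 843.11,- 631,-103/2,  608]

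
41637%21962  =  19675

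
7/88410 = 1/12630  =  0.00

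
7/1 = 7=7.00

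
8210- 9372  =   - 1162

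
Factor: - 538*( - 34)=18292 = 2^2* 17^1* 269^1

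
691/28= 691/28= 24.68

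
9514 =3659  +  5855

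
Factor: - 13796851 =-43^1*499^1*643^1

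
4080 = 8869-4789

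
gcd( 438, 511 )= 73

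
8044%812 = 736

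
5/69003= 5/69003 = 0.00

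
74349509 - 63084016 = 11265493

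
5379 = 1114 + 4265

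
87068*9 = 783612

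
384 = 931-547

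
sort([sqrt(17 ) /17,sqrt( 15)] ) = [ sqrt(17 )/17,sqrt(15)]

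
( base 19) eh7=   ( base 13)25b2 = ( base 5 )133014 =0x1508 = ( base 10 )5384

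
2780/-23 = -2780/23 = -120.87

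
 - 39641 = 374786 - 414427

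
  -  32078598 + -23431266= - 55509864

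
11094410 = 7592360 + 3502050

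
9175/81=9175/81 = 113.27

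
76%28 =20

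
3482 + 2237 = 5719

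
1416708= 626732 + 789976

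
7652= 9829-2177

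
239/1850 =239/1850 =0.13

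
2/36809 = 2/36809  =  0.00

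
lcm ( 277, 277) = 277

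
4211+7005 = 11216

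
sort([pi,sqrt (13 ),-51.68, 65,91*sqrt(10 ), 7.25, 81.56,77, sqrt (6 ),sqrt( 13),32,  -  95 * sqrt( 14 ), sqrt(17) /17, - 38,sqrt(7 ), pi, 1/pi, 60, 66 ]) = [ - 95 * sqrt( 14 ) , - 51.68 , - 38,sqrt( 17)/17 , 1/pi,sqrt(6 ),sqrt(7),pi, pi , sqrt( 13),sqrt( 13),7.25,32,  60, 65, 66, 77, 81.56,91*sqrt (10 )] 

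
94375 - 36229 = 58146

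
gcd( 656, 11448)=8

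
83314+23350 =106664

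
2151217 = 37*58141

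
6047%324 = 215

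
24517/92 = 24517/92 = 266.49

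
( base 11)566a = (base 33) 6RW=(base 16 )1D21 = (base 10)7457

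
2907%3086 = 2907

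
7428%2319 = 471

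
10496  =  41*256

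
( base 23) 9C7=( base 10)5044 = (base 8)11664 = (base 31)57M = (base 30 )5i4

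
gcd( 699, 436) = 1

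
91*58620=5334420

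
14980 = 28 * 535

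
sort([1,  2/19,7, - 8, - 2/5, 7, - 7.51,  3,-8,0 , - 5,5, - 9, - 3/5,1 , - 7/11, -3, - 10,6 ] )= [ - 10, - 9,-8, - 8, - 7.51, - 5 , - 3, - 7/11, - 3/5, - 2/5,0,  2/19, 1,1, 3, 5,6,  7,  7]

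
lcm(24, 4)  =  24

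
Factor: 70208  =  2^6 * 1097^1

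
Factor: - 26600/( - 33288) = 175/219=   3^( - 1)* 5^2 *7^1  *73^( - 1 ) 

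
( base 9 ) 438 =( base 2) 101100111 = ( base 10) 359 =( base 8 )547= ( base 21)H2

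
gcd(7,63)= 7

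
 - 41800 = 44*( - 950)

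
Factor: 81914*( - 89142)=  - 2^2*3^1* 7^1*83^1*179^1*5851^1 = -7301977788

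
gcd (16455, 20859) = 3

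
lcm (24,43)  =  1032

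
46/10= 4 + 3/5 = 4.60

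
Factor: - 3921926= - 2^1*37^1 *52999^1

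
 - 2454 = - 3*818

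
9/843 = 3/281 = 0.01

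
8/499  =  8/499= 0.02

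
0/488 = 0=0.00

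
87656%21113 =3204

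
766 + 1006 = 1772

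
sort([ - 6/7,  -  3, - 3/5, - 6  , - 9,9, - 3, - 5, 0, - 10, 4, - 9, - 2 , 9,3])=[ -10, - 9, - 9, - 6, - 5 , - 3, - 3, - 2, - 6/7, - 3/5, 0, 3, 4 , 9, 9 ]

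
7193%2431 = 2331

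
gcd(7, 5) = 1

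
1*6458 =6458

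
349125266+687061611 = 1036186877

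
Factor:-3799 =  - 29^1*131^1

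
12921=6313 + 6608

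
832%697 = 135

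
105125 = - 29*(- 3625 )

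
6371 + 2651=9022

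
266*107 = 28462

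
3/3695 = 3/3695 = 0.00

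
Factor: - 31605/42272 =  - 2^(-5)*3^1*5^1 * 7^2*43^1*1321^( - 1 ) 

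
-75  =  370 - 445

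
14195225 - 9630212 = 4565013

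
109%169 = 109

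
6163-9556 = -3393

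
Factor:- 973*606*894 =-527136372 = -2^2 * 3^2*7^1*101^1*139^1*149^1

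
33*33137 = 1093521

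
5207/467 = 11 + 70/467 = 11.15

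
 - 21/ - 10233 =7/3411= 0.00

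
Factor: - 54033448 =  - 2^3*7^1*964883^1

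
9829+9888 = 19717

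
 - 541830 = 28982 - 570812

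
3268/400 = 8 + 17/100 = 8.17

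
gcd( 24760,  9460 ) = 20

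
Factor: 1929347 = 7^1*17^1*31^1*523^1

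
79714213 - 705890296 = -626176083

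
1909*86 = 164174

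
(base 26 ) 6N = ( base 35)54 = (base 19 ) 98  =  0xb3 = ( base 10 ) 179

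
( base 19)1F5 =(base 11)542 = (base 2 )1010001011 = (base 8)1213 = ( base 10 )651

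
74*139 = 10286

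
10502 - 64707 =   -  54205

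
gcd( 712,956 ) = 4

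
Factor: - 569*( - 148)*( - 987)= - 2^2* 3^1*  7^1*37^1 * 47^1*569^1= - 83117244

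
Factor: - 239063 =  - 11^1*103^1*211^1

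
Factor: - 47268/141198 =-2^1*3^1*13^1*233^( - 1 ) = - 78/233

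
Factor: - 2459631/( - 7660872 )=2^ ( -3 )*3^( - 2 )*29^( - 1 )*41^1*1223^(-1)*19997^1 = 819877/2553624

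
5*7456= 37280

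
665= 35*19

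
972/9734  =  486/4867 = 0.10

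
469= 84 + 385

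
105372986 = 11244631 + 94128355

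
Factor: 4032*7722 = 2^7*3^5 * 7^1*11^1*13^1 = 31135104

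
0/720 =0 =0.00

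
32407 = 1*32407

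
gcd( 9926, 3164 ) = 14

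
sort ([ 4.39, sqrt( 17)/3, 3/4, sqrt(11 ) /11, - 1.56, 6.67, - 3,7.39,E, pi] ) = [ - 3, - 1.56, sqrt(11 ) /11,3/4,  sqrt( 17 ) /3, E,  pi, 4.39, 6.67,7.39 ]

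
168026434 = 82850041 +85176393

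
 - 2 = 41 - 43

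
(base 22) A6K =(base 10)4992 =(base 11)3829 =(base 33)4J9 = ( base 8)11600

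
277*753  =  208581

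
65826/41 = 65826/41 = 1605.51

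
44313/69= 14771/23 = 642.22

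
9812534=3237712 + 6574822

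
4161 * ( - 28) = - 116508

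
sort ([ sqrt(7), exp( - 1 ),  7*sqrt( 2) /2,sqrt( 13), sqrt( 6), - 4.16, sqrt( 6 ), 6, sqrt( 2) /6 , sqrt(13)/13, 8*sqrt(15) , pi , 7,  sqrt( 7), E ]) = [ - 4.16, sqrt( 2)/6,  sqrt( 13 )/13 , exp( - 1),sqrt(6), sqrt(6 ),sqrt (7), sqrt ( 7 ),E, pi,  sqrt( 13), 7* sqrt(2)/2, 6,7, 8*sqrt( 15)]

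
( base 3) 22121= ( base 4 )3220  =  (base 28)88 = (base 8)350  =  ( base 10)232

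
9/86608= 9/86608 = 0.00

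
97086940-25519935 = 71567005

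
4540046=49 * 92654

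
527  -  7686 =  - 7159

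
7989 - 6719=1270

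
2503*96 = 240288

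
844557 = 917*921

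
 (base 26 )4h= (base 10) 121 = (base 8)171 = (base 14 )89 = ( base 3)11111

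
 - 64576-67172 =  - 131748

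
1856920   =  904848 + 952072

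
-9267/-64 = 9267/64 = 144.80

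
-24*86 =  - 2064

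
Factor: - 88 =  - 2^3*11^1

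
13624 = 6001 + 7623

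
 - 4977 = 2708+-7685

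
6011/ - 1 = -6011 + 0/1 = -6011.00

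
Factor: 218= 2^1*109^1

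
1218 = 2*609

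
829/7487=829/7487 = 0.11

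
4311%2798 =1513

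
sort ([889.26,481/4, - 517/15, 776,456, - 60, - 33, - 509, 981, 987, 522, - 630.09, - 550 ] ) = [ - 630.09, - 550, - 509, - 60,  -  517/15, - 33,481/4,456, 522, 776, 889.26, 981, 987 ] 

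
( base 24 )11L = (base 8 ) 1155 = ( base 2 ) 1001101101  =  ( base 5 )4441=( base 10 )621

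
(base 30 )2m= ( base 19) 46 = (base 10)82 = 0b1010010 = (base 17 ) 4e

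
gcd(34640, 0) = 34640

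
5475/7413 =1825/2471=0.74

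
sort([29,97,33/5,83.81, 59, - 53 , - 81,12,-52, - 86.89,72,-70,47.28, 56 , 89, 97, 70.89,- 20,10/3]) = [- 86.89,-81, - 70, - 53 ,-52, - 20, 10/3,33/5, 12 , 29,47.28 , 56,59, 70.89,72, 83.81, 89, 97, 97]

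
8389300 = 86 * 97550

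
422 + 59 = 481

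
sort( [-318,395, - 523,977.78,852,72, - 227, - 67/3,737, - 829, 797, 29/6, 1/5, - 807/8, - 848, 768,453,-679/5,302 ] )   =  [-848, - 829, - 523, - 318,-227,-679/5, - 807/8 , - 67/3,1/5,29/6, 72,302,395 , 453,737, 768,797,852,977.78]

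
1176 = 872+304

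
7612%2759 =2094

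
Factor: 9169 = 53^1*173^1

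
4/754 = 2/377 = 0.01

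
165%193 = 165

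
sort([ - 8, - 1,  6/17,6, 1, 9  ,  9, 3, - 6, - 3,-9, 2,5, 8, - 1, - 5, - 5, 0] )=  [ - 9, - 8, - 6, - 5 ,  -  5,-3, - 1, - 1,0, 6/17,1,  2,3, 5, 6,  8, 9, 9] 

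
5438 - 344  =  5094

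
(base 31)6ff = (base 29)7CB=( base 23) BID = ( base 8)14146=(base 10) 6246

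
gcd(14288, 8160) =16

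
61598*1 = 61598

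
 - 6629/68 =-98 + 35/68 = - 97.49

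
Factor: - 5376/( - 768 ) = 7^1= 7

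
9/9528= 3/3176  =  0.00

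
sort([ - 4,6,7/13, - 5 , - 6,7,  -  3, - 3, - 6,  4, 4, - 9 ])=[ -9, - 6, - 6, - 5,-4,  -  3, - 3,7/13,4,4 , 6,7 ]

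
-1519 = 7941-9460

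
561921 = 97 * 5793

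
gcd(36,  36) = 36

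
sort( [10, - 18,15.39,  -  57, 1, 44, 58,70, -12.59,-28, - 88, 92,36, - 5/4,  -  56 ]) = [ - 88,- 57,-56, - 28, - 18,  -  12.59,- 5/4,1, 10, 15.39, 36,44, 58, 70, 92]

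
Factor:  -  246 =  - 2^1*3^1 * 41^1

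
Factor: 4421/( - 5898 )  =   - 2^(-1 )*3^ ( - 1)*983^(- 1 )*4421^1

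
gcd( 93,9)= 3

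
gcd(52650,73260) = 90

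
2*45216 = 90432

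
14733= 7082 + 7651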